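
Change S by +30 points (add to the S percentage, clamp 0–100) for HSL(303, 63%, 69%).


Original S = 63%
Adjustment = +30 percentage points
New S = 63 + (30) = 93
Clamp to [0, 100] → 93
= HSL(303°, 93%, 69%)


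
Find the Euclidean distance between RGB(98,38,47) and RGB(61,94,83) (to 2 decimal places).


d = √[(R₁-R₂)² + (G₁-G₂)² + (B₁-B₂)²]
d = √[(98-61)² + (38-94)² + (47-83)²]
d = √[1369 + 3136 + 1296]
d = √5801
d ≈ 76.16


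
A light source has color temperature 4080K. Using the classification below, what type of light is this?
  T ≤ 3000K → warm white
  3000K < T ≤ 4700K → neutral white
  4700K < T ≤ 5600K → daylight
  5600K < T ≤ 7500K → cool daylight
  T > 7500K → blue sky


Temperature: 4080K
3000K < 4080K ≤ 4700K → neutral white
Classification: neutral white


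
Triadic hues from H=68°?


Triadic: equally spaced at 120° intervals
H1 = 68°
H2 = (68 + 120) mod 360 = 188°
H3 = (68 + 240) mod 360 = 308°
Triadic = 68°, 188°, 308°


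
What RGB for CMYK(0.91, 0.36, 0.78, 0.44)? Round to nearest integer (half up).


R = 255 × (1-C) × (1-K) = 255 × 0.09 × 0.56 = 12.852 → 13
G = 255 × (1-M) × (1-K) = 255 × 0.64 × 0.56 = 91.392 → 91
B = 255 × (1-Y) × (1-K) = 255 × 0.22 × 0.56 = 31.416 → 31
= RGB(13, 91, 31)


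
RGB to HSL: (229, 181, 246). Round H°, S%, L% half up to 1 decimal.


Normalize: R'=229/255≈0.8980, G'=181/255≈0.7098, B'=246/255≈0.9647
Max=246/255, Min=181/255, Δ=Max-Min=65/255
L = (Max+Min)/2 = (246+181)/510 = 427/510 = 0.83725… → L = 83.7%
L > 0.5 → S = Δ/(2-Max-Min) = 65/(510-246-181) = 65/83 = 0.78313… → S = 78.3%
(the 1/255 factors cancel in S and H, so raw channel differences can be used)
Max is B' → H = 60 × ((R-G)/Δ + 4) = 60 × ((229-181)/65 + 4)
  48/65 + 4 = 0.7384… + 4 = 4.7384…
  H = 60 × 4.7384… = 284.307…° → H = 284.3°
= HSL(284.3°, 78.3%, 83.7%)


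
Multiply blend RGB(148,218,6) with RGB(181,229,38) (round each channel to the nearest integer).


Multiply: C = A×B/255, rounded to nearest integer
R: 148×181/255 = 26788/255 ≈ 105.051 → 105
G: 218×229/255 = 49922/255 ≈ 195.773 → 196
B: 6×38/255 = 228/255 ≈ 0.894 → 1
= RGB(105, 196, 1)


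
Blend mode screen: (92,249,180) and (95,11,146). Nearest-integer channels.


Screen: C = 255 - (255-A)×(255-B)/255, rounded to nearest integer
R: 255 - (255-92)×(255-95)/255 = 255 - 26080/255 ≈ 255 - 102.275 = 152.725 → 153
G: 255 - (255-249)×(255-11)/255 = 255 - 1464/255 ≈ 255 - 5.741 = 249.259 → 249
B: 255 - (255-180)×(255-146)/255 = 255 - 8175/255 ≈ 255 - 32.059 = 222.941 → 223
= RGB(153, 249, 223)


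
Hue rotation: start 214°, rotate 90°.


New hue = (H + rotation) mod 360
New hue = (214 + 90) mod 360
= 304 mod 360
= 304°


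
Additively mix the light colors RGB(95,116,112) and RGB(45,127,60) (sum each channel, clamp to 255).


Additive: each channel = min(255, C₁+C₂)
R: 95+45 = 140 → 140
G: 116+127 = 243 → 243
B: 112+60 = 172 → 172
= RGB(140, 243, 172)


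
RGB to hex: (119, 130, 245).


R = 119 → 77 (hex)
G = 130 → 82 (hex)
B = 245 → F5 (hex)
Hex = #7782F5


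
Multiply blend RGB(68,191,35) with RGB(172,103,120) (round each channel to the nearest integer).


Multiply: C = A×B/255, rounded to nearest integer
R: 68×172/255 = 11696/255 ≈ 45.867 → 46
G: 191×103/255 = 19673/255 ≈ 77.149 → 77
B: 35×120/255 = 4200/255 ≈ 16.471 → 16
= RGB(46, 77, 16)


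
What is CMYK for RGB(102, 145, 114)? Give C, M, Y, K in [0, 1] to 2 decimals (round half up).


R'=102/255≈0.4000, G'=145/255≈0.5686, B'=114/255≈0.4471
K = 1 - max(R',G',B') = 1 - 145/255 = 110/255 = 0.43137… → 0.43
(1-R'-K)/(1-K) simplifies to (max-R)/max with max = 145:
C = (145-102)/145 = 43/145 = 0.29655… → 0.30
M = (145-145)/145 = 0/145 = 0 → 0.00
Y = (145-114)/145 = 31/145 = 0.21379… → 0.21
= CMYK(0.30, 0.00, 0.21, 0.43)


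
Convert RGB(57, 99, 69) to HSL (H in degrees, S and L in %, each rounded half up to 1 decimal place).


Normalize: R'=57/255≈0.2235, G'=99/255≈0.3882, B'=69/255≈0.2706
Max=99/255, Min=57/255, Δ=Max-Min=42/255
L = (Max+Min)/2 = (99+57)/510 = 156/510 = 0.30588… → L = 30.6%
L ≤ 0.5 → S = Δ/(Max+Min) = 42/(99+57) = 42/156 = 0.26923… → S = 26.9%
(the 1/255 factors cancel in S and H, so raw channel differences can be used)
Max is G' → H = 60 × ((B-R)/Δ + 2) = 60 × ((69-57)/42 + 2)
  12/42 + 2 = 0.2857… + 2 = 2.2857…
  H = 60 × 2.2857… = 137.142…° → H = 137.1°
= HSL(137.1°, 26.9%, 30.6%)


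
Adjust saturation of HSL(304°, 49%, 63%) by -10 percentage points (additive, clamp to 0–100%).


Original S = 49%
Adjustment = -10 percentage points
New S = 49 + (-10) = 39
Clamp to [0, 100] → 39
= HSL(304°, 39%, 63%)


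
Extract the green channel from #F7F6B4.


Color: #F7F6B4
R = F7 = 247
G = F6 = 246
B = B4 = 180
Green = 246


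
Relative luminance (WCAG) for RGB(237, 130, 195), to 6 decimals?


Linearize each channel (sRGB transfer function): c = v/255; c_lin = c/12.92 if c ≤ 0.04045, else ((c+0.055)/1.055)^2.4
  R: 237/255 ≈ 0.929412 > 0.04045 → ((0.929412+0.055)/1.055)^2.4 ≈ 0.846873
  G: 130/255 ≈ 0.509804 > 0.04045 → ((0.509804+0.055)/1.055)^2.4 ≈ 0.223228
  B: 195/255 ≈ 0.764706 > 0.04045 → ((0.764706+0.055)/1.055)^2.4 ≈ 0.545724
R_lin = 0.846873, G_lin = 0.223228, B_lin = 0.545724
L = 0.2126×R + 0.7152×G + 0.0722×B
L = 0.2126×0.846873 + 0.7152×0.223228 + 0.0722×0.545724
L ≈ 0.379099


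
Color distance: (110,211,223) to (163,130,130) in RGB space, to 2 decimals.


d = √[(R₁-R₂)² + (G₁-G₂)² + (B₁-B₂)²]
d = √[(110-163)² + (211-130)² + (223-130)²]
d = √[2809 + 6561 + 8649]
d = √18019
d ≈ 134.23


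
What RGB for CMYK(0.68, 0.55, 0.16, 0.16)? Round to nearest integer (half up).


R = 255 × (1-C) × (1-K) = 255 × 0.32 × 0.84 = 68.544 → 69
G = 255 × (1-M) × (1-K) = 255 × 0.45 × 0.84 = 96.39 → 96
B = 255 × (1-Y) × (1-K) = 255 × 0.84 × 0.84 = 179.928 → 180
= RGB(69, 96, 180)


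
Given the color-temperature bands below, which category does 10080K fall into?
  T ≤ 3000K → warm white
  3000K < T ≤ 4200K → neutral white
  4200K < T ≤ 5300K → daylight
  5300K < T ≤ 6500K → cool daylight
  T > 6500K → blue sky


Temperature: 10080K
10080K > 6500K → blue sky
Classification: blue sky


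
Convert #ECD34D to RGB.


EC → 236 (R)
D3 → 211 (G)
4D → 77 (B)
= RGB(236, 211, 77)


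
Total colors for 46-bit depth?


Colors = 2^bits = 2^46
= 70,368,744,177,664 colors


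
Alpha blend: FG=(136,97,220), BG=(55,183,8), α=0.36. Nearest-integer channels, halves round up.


C = α×F + (1-α)×B, with 1-α = 0.64
R: 0.36×136 + 0.64×55 = 48.96 + 35.20 = 84.16 → 84
G: 0.36×97 + 0.64×183 = 34.92 + 117.12 = 152.04 → 152
B: 0.36×220 + 0.64×8 = 79.20 + 5.12 = 84.32 → 84
= RGB(84, 152, 84)


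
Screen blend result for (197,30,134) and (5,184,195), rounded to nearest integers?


Screen: C = 255 - (255-A)×(255-B)/255, rounded to nearest integer
R: 255 - (255-197)×(255-5)/255 = 255 - 14500/255 ≈ 255 - 56.863 = 198.137 → 198
G: 255 - (255-30)×(255-184)/255 = 255 - 15975/255 ≈ 255 - 62.647 = 192.353 → 192
B: 255 - (255-134)×(255-195)/255 = 255 - 7260/255 ≈ 255 - 28.471 = 226.529 → 227
= RGB(198, 192, 227)


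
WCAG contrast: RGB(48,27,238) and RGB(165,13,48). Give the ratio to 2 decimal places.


Linearize each sRGB channel c=v/255: c/12.92 if c ≤ 0.04045 else ((c+0.055)/1.055)^2.4
L = 0.2126×R_lin + 0.7152×G_lin + 0.0722×B_lin
Color 1 (48,27,238):
  R=48: 48/255≈0.1882 > 0.04045 → ((0.1882+0.055)/1.055)^2.4 ≈ 0.02956
  G=27: 27/255≈0.1059 > 0.04045 → ((0.1059+0.055)/1.055)^2.4 ≈ 0.01096
  B=238: 238/255≈0.9333 > 0.04045 → ((0.9333+0.055)/1.055)^2.4 ≈ 0.85499
  L1 = 0.2126×0.02956 + 0.7152×0.01096 + 0.0722×0.85499 ≈ 0.07585
Color 2 (165,13,48):
  R=165: 165/255≈0.6471 > 0.04045 → ((0.6471+0.055)/1.055)^2.4 ≈ 0.37626
  G=13: 13/255≈0.0510 > 0.04045 → ((0.0510+0.055)/1.055)^2.4 ≈ 0.00402
  B=48: 48/255≈0.1882 > 0.04045 → ((0.1882+0.055)/1.055)^2.4 ≈ 0.02956
  L2 = 0.2126×0.37626 + 0.7152×0.00402 + 0.0722×0.02956 ≈ 0.08501
Lighter = 0.08501, Darker = 0.07585
Ratio = (L_lighter + 0.05) / (L_darker + 0.05)
Ratio = (0.08501 + 0.05) / (0.07585 + 0.05) = 0.13501 / 0.12585 ≈ 1.0727
Ratio ≈ 1.07:1


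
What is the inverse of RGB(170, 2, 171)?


Invert: (255-R, 255-G, 255-B)
R: 255-170 = 85
G: 255-2 = 253
B: 255-171 = 84
= RGB(85, 253, 84)


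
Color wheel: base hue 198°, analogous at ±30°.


Base hue: 198°
Left analog: (198 - 30) mod 360 = 168°
Right analog: (198 + 30) mod 360 = 228°
Analogous hues = 168° and 228°


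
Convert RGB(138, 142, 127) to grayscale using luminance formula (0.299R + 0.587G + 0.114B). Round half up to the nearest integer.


Gray = 0.299×R + 0.587×G + 0.114×B
Gray = 0.299×138 + 0.587×142 + 0.114×127
Gray = 41.262 + 83.354 + 14.478
Gray = 139.094 → round half up → 139
Gray = 139


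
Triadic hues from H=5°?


Triadic: equally spaced at 120° intervals
H1 = 5°
H2 = (5 + 120) mod 360 = 125°
H3 = (5 + 240) mod 360 = 245°
Triadic = 5°, 125°, 245°


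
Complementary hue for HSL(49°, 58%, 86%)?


Complement = opposite side of color wheel = hue + 180°
H' = (49 + 180) mod 360 = 229°
S and L unchanged.
= HSL(229°, 58%, 86%)


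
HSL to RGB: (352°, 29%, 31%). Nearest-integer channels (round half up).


H=352°, S=0.29, L=0.31
C = (1-|2L-1|)×S = (1-|-0.38|)×0.29 = 0.1798
H' = H/60 = 352/60 ≈ 5.8667; X = C×(1-|H' mod 2 - 1|) ≈ 0.0240
m = L - C/2 = 0.31 - 0.0899 = 0.2201
Sector ⌊H'⌋ = 5 → (R',G',B') = (0.1798, 0.0, ≈0.0240)
RGB = ((R'+m)×255, (G'+m)×255, (B'+m)×255) = (101.9745, 56.1255, 62.2387)
Round half up → RGB(102, 56, 62)


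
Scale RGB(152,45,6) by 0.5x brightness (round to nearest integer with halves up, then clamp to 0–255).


Multiply each channel by 0.5, round half up, clamp to [0, 255]
R: 152×0.5 = 76
G: 45×0.5 = 22.5 → round → 23
B: 6×0.5 = 3
= RGB(76, 23, 3)


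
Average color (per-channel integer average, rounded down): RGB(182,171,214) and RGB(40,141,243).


Midpoint: each channel = ⌊(C₁+C₂)/2⌋
R: ⌊(182+40)/2⌋ = 111
G: ⌊(171+141)/2⌋ = 156
B: ⌊(214+243)/2⌋ = 228
= RGB(111, 156, 228)


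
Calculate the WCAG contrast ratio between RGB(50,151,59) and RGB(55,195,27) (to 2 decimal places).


Linearize each sRGB channel c=v/255: c/12.92 if c ≤ 0.04045 else ((c+0.055)/1.055)^2.4
L = 0.2126×R_lin + 0.7152×G_lin + 0.0722×B_lin
Color 1 (50,151,59):
  R=50: 50/255≈0.1961 > 0.04045 → ((0.1961+0.055)/1.055)^2.4 ≈ 0.03190
  G=151: 151/255≈0.5922 > 0.04045 → ((0.5922+0.055)/1.055)^2.4 ≈ 0.30947
  B=59: 59/255≈0.2314 > 0.04045 → ((0.2314+0.055)/1.055)^2.4 ≈ 0.04374
  L1 = 0.2126×0.03190 + 0.7152×0.30947 + 0.0722×0.04374 ≈ 0.23127
Color 2 (55,195,27):
  R=55: 55/255≈0.2157 > 0.04045 → ((0.2157+0.055)/1.055)^2.4 ≈ 0.03820
  G=195: 195/255≈0.7647 > 0.04045 → ((0.7647+0.055)/1.055)^2.4 ≈ 0.54572
  B=27: 27/255≈0.1059 > 0.04045 → ((0.1059+0.055)/1.055)^2.4 ≈ 0.01096
  L2 = 0.2126×0.03820 + 0.7152×0.54572 + 0.0722×0.01096 ≈ 0.39922
Lighter = 0.39922, Darker = 0.23127
Ratio = (L_lighter + 0.05) / (L_darker + 0.05)
Ratio = (0.39922 + 0.05) / (0.23127 + 0.05) = 0.44922 / 0.28127 ≈ 1.5971
Ratio ≈ 1.60:1


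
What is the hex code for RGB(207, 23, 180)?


R = 207 → CF (hex)
G = 23 → 17 (hex)
B = 180 → B4 (hex)
Hex = #CF17B4


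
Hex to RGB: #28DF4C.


28 → 40 (R)
DF → 223 (G)
4C → 76 (B)
= RGB(40, 223, 76)


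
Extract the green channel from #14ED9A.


Color: #14ED9A
R = 14 = 20
G = ED = 237
B = 9A = 154
Green = 237


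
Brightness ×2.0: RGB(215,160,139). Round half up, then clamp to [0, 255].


Multiply each channel by 2.0, round half up, clamp to [0, 255]
R: 215×2.0 = 430 → clamp → 255
G: 160×2.0 = 320 → clamp → 255
B: 139×2.0 = 278 → clamp → 255
= RGB(255, 255, 255)


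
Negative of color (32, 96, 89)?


Invert: (255-R, 255-G, 255-B)
R: 255-32 = 223
G: 255-96 = 159
B: 255-89 = 166
= RGB(223, 159, 166)


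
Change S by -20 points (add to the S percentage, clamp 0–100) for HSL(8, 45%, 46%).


Original S = 45%
Adjustment = -20 percentage points
New S = 45 + (-20) = 25
Clamp to [0, 100] → 25
= HSL(8°, 25%, 46%)


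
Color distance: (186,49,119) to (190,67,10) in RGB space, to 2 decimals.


d = √[(R₁-R₂)² + (G₁-G₂)² + (B₁-B₂)²]
d = √[(186-190)² + (49-67)² + (119-10)²]
d = √[16 + 324 + 11881]
d = √12221
d ≈ 110.55


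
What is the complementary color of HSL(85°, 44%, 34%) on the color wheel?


Complement = opposite side of color wheel = hue + 180°
H' = (85 + 180) mod 360 = 265°
S and L unchanged.
= HSL(265°, 44%, 34%)


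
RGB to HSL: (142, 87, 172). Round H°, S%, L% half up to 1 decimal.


Normalize: R'=142/255≈0.5569, G'=87/255≈0.3412, B'=172/255≈0.6745
Max=172/255, Min=87/255, Δ=Max-Min=85/255
L = (Max+Min)/2 = (172+87)/510 = 259/510 = 0.50784… → L = 50.8%
L > 0.5 → S = Δ/(2-Max-Min) = 85/(510-172-87) = 85/251 = 0.33864… → S = 33.9%
(the 1/255 factors cancel in S and H, so raw channel differences can be used)
Max is B' → H = 60 × ((R-G)/Δ + 4) = 60 × ((142-87)/85 + 4)
  55/85 + 4 = 0.6470… + 4 = 4.6470…
  H = 60 × 4.6470… = 278.823…° → H = 278.8°
= HSL(278.8°, 33.9%, 50.8%)


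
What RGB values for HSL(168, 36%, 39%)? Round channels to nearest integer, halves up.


H=168°, S=0.36, L=0.39
C = (1-|2L-1|)×S = (1-|-0.22|)×0.36 = 0.2808
H' = H/60 = 168/60 ≈ 2.8000; X = C×(1-|H' mod 2 - 1|) = 0.22464
m = L - C/2 = 0.39 - 0.1404 = 0.2496
Sector ⌊H'⌋ = 2 → (R',G',B') = (0.0, 0.2808, 0.22464)
RGB = ((R'+m)×255, (G'+m)×255, (B'+m)×255) = (63.648, 135.252, 120.9312)
Round half up → RGB(64, 135, 121)


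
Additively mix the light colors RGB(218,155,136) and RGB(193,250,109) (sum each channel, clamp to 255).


Additive: each channel = min(255, C₁+C₂)
R: 218+193 = 411 → 255
G: 155+250 = 405 → 255
B: 136+109 = 245 → 245
= RGB(255, 255, 245)


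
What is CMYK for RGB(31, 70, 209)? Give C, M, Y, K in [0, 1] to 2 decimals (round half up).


R'=31/255≈0.1216, G'=70/255≈0.2745, B'=209/255≈0.8196
K = 1 - max(R',G',B') = 1 - 209/255 = 46/255 = 0.18039… → 0.18
(1-R'-K)/(1-K) simplifies to (max-R)/max with max = 209:
C = (209-31)/209 = 178/209 = 0.85167… → 0.85
M = (209-70)/209 = 139/209 = 0.66507… → 0.67
Y = (209-209)/209 = 0/209 = 0 → 0.00
= CMYK(0.85, 0.67, 0.00, 0.18)


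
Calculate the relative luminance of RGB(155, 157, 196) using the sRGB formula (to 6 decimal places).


Linearize each channel (sRGB transfer function): c = v/255; c_lin = c/12.92 if c ≤ 0.04045, else ((c+0.055)/1.055)^2.4
  R: 155/255 ≈ 0.607843 > 0.04045 → ((0.607843+0.055)/1.055)^2.4 ≈ 0.327778
  G: 157/255 ≈ 0.615686 > 0.04045 → ((0.615686+0.055)/1.055)^2.4 ≈ 0.337164
  B: 196/255 ≈ 0.768627 > 0.04045 → ((0.768627+0.055)/1.055)^2.4 ≈ 0.552011
R_lin = 0.327778, G_lin = 0.337164, B_lin = 0.552011
L = 0.2126×R + 0.7152×G + 0.0722×B
L = 0.2126×0.327778 + 0.7152×0.337164 + 0.0722×0.552011
L ≈ 0.350680


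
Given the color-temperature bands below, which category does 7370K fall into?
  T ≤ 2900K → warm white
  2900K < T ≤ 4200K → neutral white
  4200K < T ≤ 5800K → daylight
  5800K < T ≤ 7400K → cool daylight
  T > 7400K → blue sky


Temperature: 7370K
5800K < 7370K ≤ 7400K → cool daylight
Classification: cool daylight


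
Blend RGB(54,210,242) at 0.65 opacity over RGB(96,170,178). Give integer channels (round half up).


C = α×F + (1-α)×B, with 1-α = 0.35
R: 0.65×54 + 0.35×96 = 35.10 + 33.60 = 68.70 → 69
G: 0.65×210 + 0.35×170 = 136.50 + 59.50 = 196.00 → 196
B: 0.65×242 + 0.35×178 = 157.30 + 62.30 = 219.60 → 220
= RGB(69, 196, 220)


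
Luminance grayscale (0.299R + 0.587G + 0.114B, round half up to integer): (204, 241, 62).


Gray = 0.299×R + 0.587×G + 0.114×B
Gray = 0.299×204 + 0.587×241 + 0.114×62
Gray = 60.996 + 141.467 + 7.068
Gray = 209.531 → round half up → 210
Gray = 210


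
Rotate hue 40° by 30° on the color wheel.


New hue = (H + rotation) mod 360
New hue = (40 + 30) mod 360
= 70 mod 360
= 70°


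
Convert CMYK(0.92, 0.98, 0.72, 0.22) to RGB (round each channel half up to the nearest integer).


R = 255 × (1-C) × (1-K) = 255 × 0.08 × 0.78 = 15.912 → 16
G = 255 × (1-M) × (1-K) = 255 × 0.02 × 0.78 = 3.978 → 4
B = 255 × (1-Y) × (1-K) = 255 × 0.28 × 0.78 = 55.692 → 56
= RGB(16, 4, 56)


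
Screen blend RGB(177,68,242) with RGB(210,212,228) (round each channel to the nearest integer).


Screen: C = 255 - (255-A)×(255-B)/255, rounded to nearest integer
R: 255 - (255-177)×(255-210)/255 = 255 - 3510/255 ≈ 255 - 13.765 = 241.235 → 241
G: 255 - (255-68)×(255-212)/255 = 255 - 8041/255 ≈ 255 - 31.533 = 223.467 → 223
B: 255 - (255-242)×(255-228)/255 = 255 - 351/255 ≈ 255 - 1.376 = 253.624 → 254
= RGB(241, 223, 254)


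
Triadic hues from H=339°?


Triadic: equally spaced at 120° intervals
H1 = 339°
H2 = (339 + 120) mod 360 = 99°
H3 = (339 + 240) mod 360 = 219°
Triadic = 339°, 99°, 219°


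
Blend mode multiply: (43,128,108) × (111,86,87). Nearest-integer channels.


Multiply: C = A×B/255, rounded to nearest integer
R: 43×111/255 = 4773/255 ≈ 18.718 → 19
G: 128×86/255 = 11008/255 ≈ 43.169 → 43
B: 108×87/255 = 9396/255 ≈ 36.847 → 37
= RGB(19, 43, 37)


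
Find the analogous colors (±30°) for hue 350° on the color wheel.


Base hue: 350°
Left analog: (350 - 30) mod 360 = 320°
Right analog: (350 + 30) mod 360 = 20°
Analogous hues = 320° and 20°


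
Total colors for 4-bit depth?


Colors = 2^bits = 2^4
= 16 colors


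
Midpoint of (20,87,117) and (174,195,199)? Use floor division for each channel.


Midpoint: each channel = ⌊(C₁+C₂)/2⌋
R: ⌊(20+174)/2⌋ = 97
G: ⌊(87+195)/2⌋ = 141
B: ⌊(117+199)/2⌋ = 158
= RGB(97, 141, 158)


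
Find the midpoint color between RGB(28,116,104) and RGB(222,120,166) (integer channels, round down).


Midpoint: each channel = ⌊(C₁+C₂)/2⌋
R: ⌊(28+222)/2⌋ = 125
G: ⌊(116+120)/2⌋ = 118
B: ⌊(104+166)/2⌋ = 135
= RGB(125, 118, 135)


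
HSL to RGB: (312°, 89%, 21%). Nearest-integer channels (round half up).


H=312°, S=0.89, L=0.21
C = (1-|2L-1|)×S = (1-|-0.58|)×0.89 = 0.3738
H' = H/60 = 312/60 ≈ 5.2000; X = C×(1-|H' mod 2 - 1|) = 0.29904
m = L - C/2 = 0.21 - 0.1869 = 0.0231
Sector ⌊H'⌋ = 5 → (R',G',B') = (0.3738, 0.0, 0.29904)
RGB = ((R'+m)×255, (G'+m)×255, (B'+m)×255) = (101.2095, 5.8905, 82.1457)
Round half up → RGB(101, 6, 82)


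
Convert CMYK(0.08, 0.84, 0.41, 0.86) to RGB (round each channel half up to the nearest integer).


R = 255 × (1-C) × (1-K) = 255 × 0.92 × 0.14 = 32.844 → 33
G = 255 × (1-M) × (1-K) = 255 × 0.16 × 0.14 = 5.712 → 6
B = 255 × (1-Y) × (1-K) = 255 × 0.59 × 0.14 = 21.063 → 21
= RGB(33, 6, 21)


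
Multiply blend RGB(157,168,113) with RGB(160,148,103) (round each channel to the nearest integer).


Multiply: C = A×B/255, rounded to nearest integer
R: 157×160/255 = 25120/255 ≈ 98.510 → 99
G: 168×148/255 = 24864/255 ≈ 97.506 → 98
B: 113×103/255 = 11639/255 ≈ 45.643 → 46
= RGB(99, 98, 46)


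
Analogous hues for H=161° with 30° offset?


Base hue: 161°
Left analog: (161 - 30) mod 360 = 131°
Right analog: (161 + 30) mod 360 = 191°
Analogous hues = 131° and 191°


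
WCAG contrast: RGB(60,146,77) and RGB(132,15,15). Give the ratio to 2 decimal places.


Linearize each sRGB channel c=v/255: c/12.92 if c ≤ 0.04045 else ((c+0.055)/1.055)^2.4
L = 0.2126×R_lin + 0.7152×G_lin + 0.0722×B_lin
Color 1 (60,146,77):
  R=60: 60/255≈0.2353 > 0.04045 → ((0.2353+0.055)/1.055)^2.4 ≈ 0.04519
  G=146: 146/255≈0.5725 > 0.04045 → ((0.5725+0.055)/1.055)^2.4 ≈ 0.28744
  B=77: 77/255≈0.3020 > 0.04045 → ((0.3020+0.055)/1.055)^2.4 ≈ 0.07421
  L1 = 0.2126×0.04519 + 0.7152×0.28744 + 0.0722×0.07421 ≈ 0.22054
Color 2 (132,15,15):
  R=132: 132/255≈0.5176 > 0.04045 → ((0.5176+0.055)/1.055)^2.4 ≈ 0.23074
  G=15: 15/255≈0.0588 > 0.04045 → ((0.0588+0.055)/1.055)^2.4 ≈ 0.00478
  B=15: 15/255≈0.0588 > 0.04045 → ((0.0588+0.055)/1.055)^2.4 ≈ 0.00478
  L2 = 0.2126×0.23074 + 0.7152×0.00478 + 0.0722×0.00478 ≈ 0.05282
Lighter = 0.22054, Darker = 0.05282
Ratio = (L_lighter + 0.05) / (L_darker + 0.05)
Ratio = (0.22054 + 0.05) / (0.05282 + 0.05) = 0.27054 / 0.10282 ≈ 2.6313
Ratio ≈ 2.63:1


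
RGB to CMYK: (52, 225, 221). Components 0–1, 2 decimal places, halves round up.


R'=52/255≈0.2039, G'=225/255≈0.8824, B'=221/255≈0.8667
K = 1 - max(R',G',B') = 1 - 225/255 = 30/255 = 0.11764… → 0.12
(1-R'-K)/(1-K) simplifies to (max-R)/max with max = 225:
C = (225-52)/225 = 173/225 = 0.76888… → 0.77
M = (225-225)/225 = 0/225 = 0 → 0.00
Y = (225-221)/225 = 4/225 = 0.01777… → 0.02
= CMYK(0.77, 0.00, 0.02, 0.12)


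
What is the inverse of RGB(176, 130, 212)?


Invert: (255-R, 255-G, 255-B)
R: 255-176 = 79
G: 255-130 = 125
B: 255-212 = 43
= RGB(79, 125, 43)


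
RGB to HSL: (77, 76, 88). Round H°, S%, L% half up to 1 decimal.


Normalize: R'=77/255≈0.3020, G'=76/255≈0.2980, B'=88/255≈0.3451
Max=88/255, Min=76/255, Δ=Max-Min=12/255
L = (Max+Min)/2 = (88+76)/510 = 164/510 = 0.32156… → L = 32.2%
L ≤ 0.5 → S = Δ/(Max+Min) = 12/(88+76) = 12/164 = 0.07317… → S = 7.3%
(the 1/255 factors cancel in S and H, so raw channel differences can be used)
Max is B' → H = 60 × ((R-G)/Δ + 4) = 60 × ((77-76)/12 + 4)
  1/12 + 4 = 0.0833… + 4 = 4.0833…
  H = 60 × 4.0833… = 245° → H = 245.0°
= HSL(245.0°, 7.3%, 32.2%)


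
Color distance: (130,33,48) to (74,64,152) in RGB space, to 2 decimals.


d = √[(R₁-R₂)² + (G₁-G₂)² + (B₁-B₂)²]
d = √[(130-74)² + (33-64)² + (48-152)²]
d = √[3136 + 961 + 10816]
d = √14913
d ≈ 122.12


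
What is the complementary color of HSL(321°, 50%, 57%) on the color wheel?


Complement = opposite side of color wheel = hue + 180°
H' = (321 + 180) mod 360 = 141°
S and L unchanged.
= HSL(141°, 50%, 57%)


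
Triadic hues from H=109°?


Triadic: equally spaced at 120° intervals
H1 = 109°
H2 = (109 + 120) mod 360 = 229°
H3 = (109 + 240) mod 360 = 349°
Triadic = 109°, 229°, 349°


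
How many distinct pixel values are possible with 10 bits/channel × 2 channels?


Total bits = 10 bits/channel × 2 channels = 20 bits
Distinct pixel values = 2^20
= 1,048,576 pixel values


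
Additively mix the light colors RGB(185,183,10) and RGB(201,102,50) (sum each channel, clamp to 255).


Additive: each channel = min(255, C₁+C₂)
R: 185+201 = 386 → 255
G: 183+102 = 285 → 255
B: 10+50 = 60 → 60
= RGB(255, 255, 60)


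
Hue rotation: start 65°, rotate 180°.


New hue = (H + rotation) mod 360
New hue = (65 + 180) mod 360
= 245 mod 360
= 245°


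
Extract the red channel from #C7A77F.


Color: #C7A77F
R = C7 = 199
G = A7 = 167
B = 7F = 127
Red = 199


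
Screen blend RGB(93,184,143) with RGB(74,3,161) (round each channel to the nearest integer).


Screen: C = 255 - (255-A)×(255-B)/255, rounded to nearest integer
R: 255 - (255-93)×(255-74)/255 = 255 - 29322/255 ≈ 255 - 114.988 = 140.012 → 140
G: 255 - (255-184)×(255-3)/255 = 255 - 17892/255 ≈ 255 - 70.165 = 184.835 → 185
B: 255 - (255-143)×(255-161)/255 = 255 - 10528/255 ≈ 255 - 41.286 = 213.714 → 214
= RGB(140, 185, 214)


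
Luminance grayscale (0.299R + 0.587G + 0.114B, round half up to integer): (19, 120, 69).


Gray = 0.299×R + 0.587×G + 0.114×B
Gray = 0.299×19 + 0.587×120 + 0.114×69
Gray = 5.681 + 70.440 + 7.866
Gray = 83.987 → round half up → 84
Gray = 84


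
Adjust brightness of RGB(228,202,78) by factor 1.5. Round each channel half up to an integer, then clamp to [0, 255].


Multiply each channel by 1.5, round half up, clamp to [0, 255]
R: 228×1.5 = 342 → clamp → 255
G: 202×1.5 = 303 → clamp → 255
B: 78×1.5 = 117
= RGB(255, 255, 117)


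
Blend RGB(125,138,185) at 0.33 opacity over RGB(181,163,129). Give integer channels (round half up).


C = α×F + (1-α)×B, with 1-α = 0.67
R: 0.33×125 + 0.67×181 = 41.25 + 121.27 = 162.52 → 163
G: 0.33×138 + 0.67×163 = 45.54 + 109.21 = 154.75 → 155
B: 0.33×185 + 0.67×129 = 61.05 + 86.43 = 147.48 → 147
= RGB(163, 155, 147)


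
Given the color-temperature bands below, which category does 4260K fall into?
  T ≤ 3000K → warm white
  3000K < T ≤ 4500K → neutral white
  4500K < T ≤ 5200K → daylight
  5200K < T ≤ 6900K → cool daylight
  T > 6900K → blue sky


Temperature: 4260K
3000K < 4260K ≤ 4500K → neutral white
Classification: neutral white


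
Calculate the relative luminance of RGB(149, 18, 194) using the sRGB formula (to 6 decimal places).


Linearize each channel (sRGB transfer function): c = v/255; c_lin = c/12.92 if c ≤ 0.04045, else ((c+0.055)/1.055)^2.4
  R: 149/255 ≈ 0.584314 > 0.04045 → ((0.584314+0.055)/1.055)^2.4 ≈ 0.300544
  G: 18/255 ≈ 0.070588 > 0.04045 → ((0.070588+0.055)/1.055)^2.4 ≈ 0.006049
  B: 194/255 ≈ 0.760784 > 0.04045 → ((0.760784+0.055)/1.055)^2.4 ≈ 0.539479
R_lin = 0.300544, G_lin = 0.006049, B_lin = 0.539479
L = 0.2126×R + 0.7152×G + 0.0722×B
L = 0.2126×0.300544 + 0.7152×0.006049 + 0.0722×0.539479
L ≈ 0.107172


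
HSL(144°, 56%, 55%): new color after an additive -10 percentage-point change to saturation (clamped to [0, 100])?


Original S = 56%
Adjustment = -10 percentage points
New S = 56 + (-10) = 46
Clamp to [0, 100] → 46
= HSL(144°, 46%, 55%)


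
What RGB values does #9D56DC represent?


9D → 157 (R)
56 → 86 (G)
DC → 220 (B)
= RGB(157, 86, 220)


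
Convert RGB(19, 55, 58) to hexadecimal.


R = 19 → 13 (hex)
G = 55 → 37 (hex)
B = 58 → 3A (hex)
Hex = #13373A


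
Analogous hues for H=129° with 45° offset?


Base hue: 129°
Left analog: (129 - 45) mod 360 = 84°
Right analog: (129 + 45) mod 360 = 174°
Analogous hues = 84° and 174°


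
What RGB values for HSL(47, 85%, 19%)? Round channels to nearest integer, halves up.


H=47°, S=0.85, L=0.19
C = (1-|2L-1|)×S = (1-|-0.62|)×0.85 = 0.323
H' = H/60 = 47/60 ≈ 0.7833; X = C×(1-|H' mod 2 - 1|) ≈ 0.2530
m = L - C/2 = 0.19 - 0.1615 = 0.0285
Sector ⌊H'⌋ = 0 → (R',G',B') = (0.323, ≈0.2530, 0.0)
RGB = ((R'+m)×255, (G'+m)×255, (B'+m)×255) = (89.6325, 71.78675, 7.2675)
Round half up → RGB(90, 72, 7)


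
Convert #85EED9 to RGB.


85 → 133 (R)
EE → 238 (G)
D9 → 217 (B)
= RGB(133, 238, 217)


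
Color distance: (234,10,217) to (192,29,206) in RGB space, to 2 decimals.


d = √[(R₁-R₂)² + (G₁-G₂)² + (B₁-B₂)²]
d = √[(234-192)² + (10-29)² + (217-206)²]
d = √[1764 + 361 + 121]
d = √2246
d ≈ 47.39


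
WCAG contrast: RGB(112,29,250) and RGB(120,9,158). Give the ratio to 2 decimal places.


Linearize each sRGB channel c=v/255: c/12.92 if c ≤ 0.04045 else ((c+0.055)/1.055)^2.4
L = 0.2126×R_lin + 0.7152×G_lin + 0.0722×B_lin
Color 1 (112,29,250):
  R=112: 112/255≈0.4392 > 0.04045 → ((0.4392+0.055)/1.055)^2.4 ≈ 0.16203
  G=29: 29/255≈0.1137 > 0.04045 → ((0.1137+0.055)/1.055)^2.4 ≈ 0.01229
  B=250: 250/255≈0.9804 > 0.04045 → ((0.9804+0.055)/1.055)^2.4 ≈ 0.95597
  L1 = 0.2126×0.16203 + 0.7152×0.01229 + 0.0722×0.95597 ≈ 0.11226
Color 2 (120,9,158):
  R=120: 120/255≈0.4706 > 0.04045 → ((0.4706+0.055)/1.055)^2.4 ≈ 0.18782
  G=9: 9/255≈0.0353 ≤ 0.04045 → 0.0353/12.92 ≈ 0.00273
  B=158: 158/255≈0.6196 > 0.04045 → ((0.6196+0.055)/1.055)^2.4 ≈ 0.34191
  L2 = 0.2126×0.18782 + 0.7152×0.00273 + 0.0722×0.34191 ≈ 0.06657
Lighter = 0.11226, Darker = 0.06657
Ratio = (L_lighter + 0.05) / (L_darker + 0.05)
Ratio = (0.11226 + 0.05) / (0.06657 + 0.05) = 0.16226 / 0.11657 ≈ 1.3919
Ratio ≈ 1.39:1


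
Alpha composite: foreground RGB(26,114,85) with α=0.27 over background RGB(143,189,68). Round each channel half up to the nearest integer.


C = α×F + (1-α)×B, with 1-α = 0.73
R: 0.27×26 + 0.73×143 = 7.02 + 104.39 = 111.41 → 111
G: 0.27×114 + 0.73×189 = 30.78 + 137.97 = 168.75 → 169
B: 0.27×85 + 0.73×68 = 22.95 + 49.64 = 72.59 → 73
= RGB(111, 169, 73)


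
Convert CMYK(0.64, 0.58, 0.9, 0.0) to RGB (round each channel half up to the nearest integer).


R = 255 × (1-C) × (1-K) = 255 × 0.36 × 1.00 = 91.8 → 92
G = 255 × (1-M) × (1-K) = 255 × 0.42 × 1.00 = 107.1 → 107
B = 255 × (1-Y) × (1-K) = 255 × 0.10 × 1.00 = 25.5 → 26
= RGB(92, 107, 26)


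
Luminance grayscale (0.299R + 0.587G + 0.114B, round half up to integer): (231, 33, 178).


Gray = 0.299×R + 0.587×G + 0.114×B
Gray = 0.299×231 + 0.587×33 + 0.114×178
Gray = 69.069 + 19.371 + 20.292
Gray = 108.732 → round half up → 109
Gray = 109


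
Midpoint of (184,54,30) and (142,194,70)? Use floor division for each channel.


Midpoint: each channel = ⌊(C₁+C₂)/2⌋
R: ⌊(184+142)/2⌋ = 163
G: ⌊(54+194)/2⌋ = 124
B: ⌊(30+70)/2⌋ = 50
= RGB(163, 124, 50)


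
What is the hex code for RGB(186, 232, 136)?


R = 186 → BA (hex)
G = 232 → E8 (hex)
B = 136 → 88 (hex)
Hex = #BAE888


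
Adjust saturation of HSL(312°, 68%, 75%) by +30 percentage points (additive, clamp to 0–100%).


Original S = 68%
Adjustment = +30 percentage points
New S = 68 + (30) = 98
Clamp to [0, 100] → 98
= HSL(312°, 98%, 75%)


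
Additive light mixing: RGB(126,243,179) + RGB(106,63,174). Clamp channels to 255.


Additive: each channel = min(255, C₁+C₂)
R: 126+106 = 232 → 232
G: 243+63 = 306 → 255
B: 179+174 = 353 → 255
= RGB(232, 255, 255)


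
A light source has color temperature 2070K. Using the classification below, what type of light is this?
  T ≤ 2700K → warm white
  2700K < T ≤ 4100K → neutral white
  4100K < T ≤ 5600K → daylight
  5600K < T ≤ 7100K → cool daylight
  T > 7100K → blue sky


Temperature: 2070K
2070K ≤ 2700K → warm white
Classification: warm white


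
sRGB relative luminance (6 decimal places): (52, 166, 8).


Linearize each channel (sRGB transfer function): c = v/255; c_lin = c/12.92 if c ≤ 0.04045, else ((c+0.055)/1.055)^2.4
  R: 52/255 ≈ 0.203922 > 0.04045 → ((0.203922+0.055)/1.055)^2.4 ≈ 0.034340
  G: 166/255 ≈ 0.650980 > 0.04045 → ((0.650980+0.055)/1.055)^2.4 ≈ 0.381326
  B: 8/255 ≈ 0.031373 ≤ 0.04045 → 0.031373/12.92 ≈ 0.002428
R_lin = 0.034340, G_lin = 0.381326, B_lin = 0.002428
L = 0.2126×R + 0.7152×G + 0.0722×B
L = 0.2126×0.034340 + 0.7152×0.381326 + 0.0722×0.002428
L ≈ 0.280200


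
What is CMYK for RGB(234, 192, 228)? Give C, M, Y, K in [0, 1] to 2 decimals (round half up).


R'=234/255≈0.9176, G'=192/255≈0.7529, B'=228/255≈0.8941
K = 1 - max(R',G',B') = 1 - 234/255 = 21/255 = 0.08235… → 0.08
(1-R'-K)/(1-K) simplifies to (max-R)/max with max = 234:
C = (234-234)/234 = 0/234 = 0 → 0.00
M = (234-192)/234 = 42/234 = 0.17948… → 0.18
Y = (234-228)/234 = 6/234 = 0.02564… → 0.03
= CMYK(0.00, 0.18, 0.03, 0.08)


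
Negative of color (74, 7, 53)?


Invert: (255-R, 255-G, 255-B)
R: 255-74 = 181
G: 255-7 = 248
B: 255-53 = 202
= RGB(181, 248, 202)


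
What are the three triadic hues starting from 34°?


Triadic: equally spaced at 120° intervals
H1 = 34°
H2 = (34 + 120) mod 360 = 154°
H3 = (34 + 240) mod 360 = 274°
Triadic = 34°, 154°, 274°


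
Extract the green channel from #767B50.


Color: #767B50
R = 76 = 118
G = 7B = 123
B = 50 = 80
Green = 123


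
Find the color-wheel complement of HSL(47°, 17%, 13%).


Complement = opposite side of color wheel = hue + 180°
H' = (47 + 180) mod 360 = 227°
S and L unchanged.
= HSL(227°, 17%, 13%)


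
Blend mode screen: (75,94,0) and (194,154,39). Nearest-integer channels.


Screen: C = 255 - (255-A)×(255-B)/255, rounded to nearest integer
R: 255 - (255-75)×(255-194)/255 = 255 - 10980/255 ≈ 255 - 43.059 = 211.941 → 212
G: 255 - (255-94)×(255-154)/255 = 255 - 16261/255 ≈ 255 - 63.769 = 191.231 → 191
B: 255 - (255-0)×(255-39)/255 = 255 - 55080/255 ≈ 255 - 216.000 = 39.000 → 39
= RGB(212, 191, 39)


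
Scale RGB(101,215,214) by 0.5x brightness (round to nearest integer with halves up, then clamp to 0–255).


Multiply each channel by 0.5, round half up, clamp to [0, 255]
R: 101×0.5 = 50.5 → round → 51
G: 215×0.5 = 107.5 → round → 108
B: 214×0.5 = 107
= RGB(51, 108, 107)


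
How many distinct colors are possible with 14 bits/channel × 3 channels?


Total bits = 14 bits/channel × 3 channels = 42 bits
Distinct colors = 2^42
= 4,398,046,511,104 colors


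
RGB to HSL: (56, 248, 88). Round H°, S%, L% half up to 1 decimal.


Normalize: R'=56/255≈0.2196, G'=248/255≈0.9725, B'=88/255≈0.3451
Max=248/255, Min=56/255, Δ=Max-Min=192/255
L = (Max+Min)/2 = (248+56)/510 = 304/510 = 0.59607… → L = 59.6%
L > 0.5 → S = Δ/(2-Max-Min) = 192/(510-248-56) = 192/206 = 0.93203… → S = 93.2%
(the 1/255 factors cancel in S and H, so raw channel differences can be used)
Max is G' → H = 60 × ((B-R)/Δ + 2) = 60 × ((88-56)/192 + 2)
  32/192 + 2 = 0.1666… + 2 = 2.1666…
  H = 60 × 2.1666… = 130° → H = 130.0°
= HSL(130.0°, 93.2%, 59.6%)


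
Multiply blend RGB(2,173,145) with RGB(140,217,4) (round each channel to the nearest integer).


Multiply: C = A×B/255, rounded to nearest integer
R: 2×140/255 = 280/255 ≈ 1.098 → 1
G: 173×217/255 = 37541/255 ≈ 147.220 → 147
B: 145×4/255 = 580/255 ≈ 2.275 → 2
= RGB(1, 147, 2)


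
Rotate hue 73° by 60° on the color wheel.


New hue = (H + rotation) mod 360
New hue = (73 + 60) mod 360
= 133 mod 360
= 133°


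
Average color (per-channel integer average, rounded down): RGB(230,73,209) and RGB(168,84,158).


Midpoint: each channel = ⌊(C₁+C₂)/2⌋
R: ⌊(230+168)/2⌋ = 199
G: ⌊(73+84)/2⌋ = 78
B: ⌊(209+158)/2⌋ = 183
= RGB(199, 78, 183)


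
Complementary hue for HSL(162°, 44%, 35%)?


Complement = opposite side of color wheel = hue + 180°
H' = (162 + 180) mod 360 = 342°
S and L unchanged.
= HSL(342°, 44%, 35%)


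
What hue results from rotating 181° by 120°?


New hue = (H + rotation) mod 360
New hue = (181 + 120) mod 360
= 301 mod 360
= 301°


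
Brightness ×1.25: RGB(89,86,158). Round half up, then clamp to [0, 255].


Multiply each channel by 1.25, round half up, clamp to [0, 255]
R: 89×1.25 = 111.25 → round → 111
G: 86×1.25 = 107.5 → round → 108
B: 158×1.25 = 197.5 → round → 198
= RGB(111, 108, 198)


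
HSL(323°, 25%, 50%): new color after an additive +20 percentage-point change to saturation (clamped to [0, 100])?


Original S = 25%
Adjustment = +20 percentage points
New S = 25 + (20) = 45
Clamp to [0, 100] → 45
= HSL(323°, 45%, 50%)


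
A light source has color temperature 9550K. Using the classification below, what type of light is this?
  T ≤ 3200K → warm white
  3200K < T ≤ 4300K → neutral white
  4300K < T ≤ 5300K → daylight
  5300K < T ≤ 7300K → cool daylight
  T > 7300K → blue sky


Temperature: 9550K
9550K > 7300K → blue sky
Classification: blue sky


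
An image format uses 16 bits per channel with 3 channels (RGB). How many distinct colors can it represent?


Total bits = 16 bits/channel × 3 channels = 48 bits
Distinct colors = 2^48
= 281,474,976,710,656 colors


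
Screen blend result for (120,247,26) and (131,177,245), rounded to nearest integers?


Screen: C = 255 - (255-A)×(255-B)/255, rounded to nearest integer
R: 255 - (255-120)×(255-131)/255 = 255 - 16740/255 ≈ 255 - 65.647 = 189.353 → 189
G: 255 - (255-247)×(255-177)/255 = 255 - 624/255 ≈ 255 - 2.447 = 252.553 → 253
B: 255 - (255-26)×(255-245)/255 = 255 - 2290/255 ≈ 255 - 8.980 = 246.020 → 246
= RGB(189, 253, 246)


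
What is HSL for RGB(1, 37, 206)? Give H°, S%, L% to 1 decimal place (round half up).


Normalize: R'=1/255≈0.0039, G'=37/255≈0.1451, B'=206/255≈0.8078
Max=206/255, Min=1/255, Δ=Max-Min=205/255
L = (Max+Min)/2 = (206+1)/510 = 207/510 = 0.40588… → L = 40.6%
L ≤ 0.5 → S = Δ/(Max+Min) = 205/(206+1) = 205/207 = 0.99033… → S = 99.0%
(the 1/255 factors cancel in S and H, so raw channel differences can be used)
Max is B' → H = 60 × ((R-G)/Δ + 4) = 60 × ((1-37)/205 + 4)
  -36/205 + 4 = -0.1756… + 4 = 3.8243…
  H = 60 × 3.8243… = 229.463…° → H = 229.5°
= HSL(229.5°, 99.0%, 40.6%)


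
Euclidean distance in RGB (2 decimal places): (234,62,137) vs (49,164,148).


d = √[(R₁-R₂)² + (G₁-G₂)² + (B₁-B₂)²]
d = √[(234-49)² + (62-164)² + (137-148)²]
d = √[34225 + 10404 + 121]
d = √44750
d ≈ 211.54


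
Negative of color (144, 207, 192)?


Invert: (255-R, 255-G, 255-B)
R: 255-144 = 111
G: 255-207 = 48
B: 255-192 = 63
= RGB(111, 48, 63)


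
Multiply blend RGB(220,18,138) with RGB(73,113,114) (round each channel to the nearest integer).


Multiply: C = A×B/255, rounded to nearest integer
R: 220×73/255 = 16060/255 ≈ 62.980 → 63
G: 18×113/255 = 2034/255 ≈ 7.976 → 8
B: 138×114/255 = 15732/255 ≈ 61.694 → 62
= RGB(63, 8, 62)


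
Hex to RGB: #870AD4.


87 → 135 (R)
0A → 10 (G)
D4 → 212 (B)
= RGB(135, 10, 212)


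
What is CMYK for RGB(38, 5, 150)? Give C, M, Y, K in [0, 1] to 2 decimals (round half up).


R'=38/255≈0.1490, G'=5/255≈0.0196, B'=150/255≈0.5882
K = 1 - max(R',G',B') = 1 - 150/255 = 105/255 = 0.41176… → 0.41
(1-R'-K)/(1-K) simplifies to (max-R)/max with max = 150:
C = (150-38)/150 = 112/150 = 0.74666… → 0.75
M = (150-5)/150 = 145/150 = 0.96666… → 0.97
Y = (150-150)/150 = 0/150 = 0 → 0.00
= CMYK(0.75, 0.97, 0.00, 0.41)


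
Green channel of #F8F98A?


Color: #F8F98A
R = F8 = 248
G = F9 = 249
B = 8A = 138
Green = 249


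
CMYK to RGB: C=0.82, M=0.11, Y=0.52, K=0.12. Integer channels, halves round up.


R = 255 × (1-C) × (1-K) = 255 × 0.18 × 0.88 = 40.392 → 40
G = 255 × (1-M) × (1-K) = 255 × 0.89 × 0.88 = 199.716 → 200
B = 255 × (1-Y) × (1-K) = 255 × 0.48 × 0.88 = 107.712 → 108
= RGB(40, 200, 108)


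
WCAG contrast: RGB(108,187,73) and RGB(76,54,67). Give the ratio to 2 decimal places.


Linearize each sRGB channel c=v/255: c/12.92 if c ≤ 0.04045 else ((c+0.055)/1.055)^2.4
L = 0.2126×R_lin + 0.7152×G_lin + 0.0722×B_lin
Color 1 (108,187,73):
  R=108: 108/255≈0.4235 > 0.04045 → ((0.4235+0.055)/1.055)^2.4 ≈ 0.14996
  G=187: 187/255≈0.7333 > 0.04045 → ((0.7333+0.055)/1.055)^2.4 ≈ 0.49693
  B=73: 73/255≈0.2863 > 0.04045 → ((0.2863+0.055)/1.055)^2.4 ≈ 0.06663
  L1 = 0.2126×0.14996 + 0.7152×0.49693 + 0.0722×0.06663 ≈ 0.39210
Color 2 (76,54,67):
  R=76: 76/255≈0.2980 > 0.04045 → ((0.2980+0.055)/1.055)^2.4 ≈ 0.07227
  G=54: 54/255≈0.2118 > 0.04045 → ((0.2118+0.055)/1.055)^2.4 ≈ 0.03689
  B=67: 67/255≈0.2627 > 0.04045 → ((0.2627+0.055)/1.055)^2.4 ≈ 0.05613
  L2 = 0.2126×0.07227 + 0.7152×0.03689 + 0.0722×0.05613 ≈ 0.04580
Lighter = 0.39210, Darker = 0.04580
Ratio = (L_lighter + 0.05) / (L_darker + 0.05)
Ratio = (0.39210 + 0.05) / (0.04580 + 0.05) = 0.44210 / 0.09580 ≈ 4.6148
Ratio ≈ 4.61:1


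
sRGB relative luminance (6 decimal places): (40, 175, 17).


Linearize each channel (sRGB transfer function): c = v/255; c_lin = c/12.92 if c ≤ 0.04045, else ((c+0.055)/1.055)^2.4
  R: 40/255 ≈ 0.156863 > 0.04045 → ((0.156863+0.055)/1.055)^2.4 ≈ 0.021219
  G: 175/255 ≈ 0.686275 > 0.04045 → ((0.686275+0.055)/1.055)^2.4 ≈ 0.428690
  B: 17/255 ≈ 0.066667 > 0.04045 → ((0.066667+0.055)/1.055)^2.4 ≈ 0.005605
R_lin = 0.021219, G_lin = 0.428690, B_lin = 0.005605
L = 0.2126×R + 0.7152×G + 0.0722×B
L = 0.2126×0.021219 + 0.7152×0.428690 + 0.0722×0.005605
L ≈ 0.311515
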